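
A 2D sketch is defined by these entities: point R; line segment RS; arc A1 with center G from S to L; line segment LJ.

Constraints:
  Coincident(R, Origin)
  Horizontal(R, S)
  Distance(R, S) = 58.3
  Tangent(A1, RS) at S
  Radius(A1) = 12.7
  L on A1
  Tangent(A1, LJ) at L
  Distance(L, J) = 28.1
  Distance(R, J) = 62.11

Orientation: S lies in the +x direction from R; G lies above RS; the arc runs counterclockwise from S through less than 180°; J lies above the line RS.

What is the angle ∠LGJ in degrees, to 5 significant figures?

65.679°

Checks: |GL| = 12.70 ✓; ∠(GL, LJ) = 90.00° ✓; |LJ| = 28.10 ✓; |RJ| = 62.11 ✓.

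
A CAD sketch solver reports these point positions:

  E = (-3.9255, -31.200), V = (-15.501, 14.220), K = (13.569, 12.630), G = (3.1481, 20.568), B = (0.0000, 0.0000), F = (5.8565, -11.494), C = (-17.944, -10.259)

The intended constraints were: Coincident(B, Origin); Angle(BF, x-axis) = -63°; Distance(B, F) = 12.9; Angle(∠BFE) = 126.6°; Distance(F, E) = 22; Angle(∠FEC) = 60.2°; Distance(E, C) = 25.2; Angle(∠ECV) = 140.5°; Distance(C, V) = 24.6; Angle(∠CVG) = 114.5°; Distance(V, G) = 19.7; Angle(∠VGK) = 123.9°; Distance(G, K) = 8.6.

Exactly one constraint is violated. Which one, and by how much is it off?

Distance(G, K) = 8.6 — off by 4.50.

B = (0.00, 0.00) ✓; BF at -63.00° ✓; |BF| = 12.90 ✓; ∠BFE = 126.6° ✓; |FE| = 22.00 ✓; ∠FEC = 60.20° ✓; |EC| = 25.20 ✓; ∠ECV = 140.5° ✓; |CV| = 24.60 ✓; ∠CVG = 114.5° ✓; |VG| = 19.70 ✓; ∠VGK = 123.9° ✓; |GK| = 13.10 ✗.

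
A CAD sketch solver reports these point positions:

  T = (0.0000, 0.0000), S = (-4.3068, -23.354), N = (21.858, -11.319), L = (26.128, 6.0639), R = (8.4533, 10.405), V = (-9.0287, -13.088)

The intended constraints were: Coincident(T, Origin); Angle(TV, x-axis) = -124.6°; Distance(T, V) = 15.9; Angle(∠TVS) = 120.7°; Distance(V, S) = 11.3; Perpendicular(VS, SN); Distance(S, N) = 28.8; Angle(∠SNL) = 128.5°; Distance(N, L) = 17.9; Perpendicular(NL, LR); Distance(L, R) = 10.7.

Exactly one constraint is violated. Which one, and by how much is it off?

Distance(L, R) = 10.7 — off by 7.50.

T = (0.00, 0.00) ✓; TV at -124.6° ✓; |TV| = 15.90 ✓; ∠TVS = 120.7° ✓; |VS| = 11.30 ✓; ∠(VS, SN) = 90.00° ✓; |SN| = 28.80 ✓; ∠SNL = 128.5° ✓; |NL| = 17.90 ✓; ∠(NL, LR) = 90.00° ✓; |LR| = 18.20 ✗.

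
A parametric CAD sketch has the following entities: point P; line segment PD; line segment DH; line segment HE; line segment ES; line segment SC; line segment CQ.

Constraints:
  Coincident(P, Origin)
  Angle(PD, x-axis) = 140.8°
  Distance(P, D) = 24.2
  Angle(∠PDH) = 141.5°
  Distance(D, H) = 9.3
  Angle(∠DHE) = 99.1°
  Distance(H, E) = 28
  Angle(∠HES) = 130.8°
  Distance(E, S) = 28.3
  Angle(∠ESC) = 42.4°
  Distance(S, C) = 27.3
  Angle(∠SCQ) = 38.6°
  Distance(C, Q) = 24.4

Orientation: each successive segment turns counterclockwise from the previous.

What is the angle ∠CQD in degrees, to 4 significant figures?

26.51°

P is at the origin; PD runs at 140.8° with length 24.2, so D = (-18.75, 15.30). ∠PDH = 141.5° gives DH at 179.3° from the x-axis; with |DH| = 9.3, H = (-28.05, 15.41). ∠DHE = 99.1° gives HE at -99.80° from the x-axis; with |HE| = 28.0, E = (-32.82, -12.18). ∠HES = 130.8° gives ES at -50.60° from the x-axis; with |ES| = 28.3, S = (-14.86, -34.05). ∠ESC = 42.4° gives SC at 87.00° from the x-axis; with |SC| = 27.3, C = (-13.43, -6.788). ∠SCQ = 38.6° gives CQ at -131.6° from the x-axis; with |CQ| = 24.4, Q = (-29.63, -25.03). Then cos ∠CQD = QC·QD / (|QC||QD|), giving 26.51°.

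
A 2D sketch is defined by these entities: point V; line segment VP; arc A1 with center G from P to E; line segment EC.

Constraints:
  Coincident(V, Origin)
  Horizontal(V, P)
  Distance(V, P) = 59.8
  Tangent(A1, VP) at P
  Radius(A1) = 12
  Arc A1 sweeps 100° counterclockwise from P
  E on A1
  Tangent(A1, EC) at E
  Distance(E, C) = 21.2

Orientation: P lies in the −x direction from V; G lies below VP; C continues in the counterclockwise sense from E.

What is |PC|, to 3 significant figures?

35.9

V is at the origin; VP is horizontal with |VP| = 59.8 and P on the −x side, so P = (-59.8, 0.00). Since A1 is tangent to VP there, GP ⟂ VP, so G = P + (0, -12) = (-59.8, -12.0). On A1, P sits at bearing 90° from G; a 100° counterclockwise sweep puts E at bearing 190°, so E = G + 12.0·(cos 190°, sin 190°) = (-71.6, -14.1). A1 meets EC tangentially, so GE is at right angles to EC, so EC runs along (−sin 190°, cos 190°); with |EC| = 21.2, C = (-67.9, -35.0). Then |PC| = |C − P| = 35.9.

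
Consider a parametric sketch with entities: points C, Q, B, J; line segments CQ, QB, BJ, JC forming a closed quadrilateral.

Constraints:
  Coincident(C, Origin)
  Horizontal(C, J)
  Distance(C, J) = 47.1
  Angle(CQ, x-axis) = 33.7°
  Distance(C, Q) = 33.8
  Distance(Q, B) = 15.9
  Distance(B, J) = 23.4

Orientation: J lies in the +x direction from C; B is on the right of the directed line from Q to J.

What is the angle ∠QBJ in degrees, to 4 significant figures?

83.18°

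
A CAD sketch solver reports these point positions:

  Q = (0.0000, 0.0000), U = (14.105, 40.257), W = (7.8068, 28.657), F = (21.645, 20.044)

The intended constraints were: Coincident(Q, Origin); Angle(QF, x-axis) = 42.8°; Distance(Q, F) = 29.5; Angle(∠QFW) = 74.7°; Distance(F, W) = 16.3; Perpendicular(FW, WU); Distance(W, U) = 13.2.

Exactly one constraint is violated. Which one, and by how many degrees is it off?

Perpendicular(FW, WU) — off by 3.40°.

Q = (0.00, 0.00) ✓; QF at 42.80° ✓; |QF| = 29.50 ✓; ∠QFW = 74.70° ✓; |FW| = 16.30 ✓; ∠(FW, WU) = 86.60° ✗; |WU| = 13.20 ✓.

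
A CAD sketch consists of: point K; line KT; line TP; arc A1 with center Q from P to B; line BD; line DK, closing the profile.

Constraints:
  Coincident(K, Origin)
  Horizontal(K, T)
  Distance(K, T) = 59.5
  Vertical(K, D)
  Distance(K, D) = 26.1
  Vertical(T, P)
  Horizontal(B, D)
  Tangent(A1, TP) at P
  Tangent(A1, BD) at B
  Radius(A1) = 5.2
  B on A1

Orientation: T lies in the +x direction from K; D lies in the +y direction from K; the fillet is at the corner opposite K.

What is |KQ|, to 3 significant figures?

58.2

K is at the origin; KT is horizontal with |KT| = 59.5 and T on the +x side, so T = (59.5, 0.00). K and D share the same x with |KD| = 26.1 and D on the +y side, so D = (0.00, 26.1). The virtual corner opposite K is at (59.5, 26.1). The tangent condition forces QP to be normal to TP and tangency of A1 to BD means the radius QB is perpendicular to BD, with radius 5.2, so the center Q sits 5.2 in from both sides at Q = (54.3, 20.9). Then |KQ| = |Q − K| = 58.2.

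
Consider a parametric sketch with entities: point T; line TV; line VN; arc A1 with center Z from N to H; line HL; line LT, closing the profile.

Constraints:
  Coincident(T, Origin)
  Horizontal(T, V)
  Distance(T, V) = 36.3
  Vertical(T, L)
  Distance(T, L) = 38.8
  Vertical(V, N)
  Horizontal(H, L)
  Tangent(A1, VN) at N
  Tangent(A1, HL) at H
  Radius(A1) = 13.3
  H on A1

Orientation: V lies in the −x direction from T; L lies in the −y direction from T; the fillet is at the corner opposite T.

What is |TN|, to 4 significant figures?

44.36

T is at the origin; TV is horizontal with |TV| = 36.3 and V on the −x side, so V = (-36.30, 0.000). T and L share the same x with |TL| = 38.8 and L on the −y side, so L = (0.000, -38.80). The virtual corner opposite T is at (-36.30, -38.80). The tangent condition forces ZN to be normal to VN and A1 meets HL tangentially, so ZH is at right angles to HL, with radius 13.3, so the center Z sits 13.3 in from both sides at Z = (-23.00, -25.50). That places the tangent points at N = (-36.30, -25.50) on VN and H = (-23.00, -38.80) on HL. Then |TN| = |N − T| = 44.36.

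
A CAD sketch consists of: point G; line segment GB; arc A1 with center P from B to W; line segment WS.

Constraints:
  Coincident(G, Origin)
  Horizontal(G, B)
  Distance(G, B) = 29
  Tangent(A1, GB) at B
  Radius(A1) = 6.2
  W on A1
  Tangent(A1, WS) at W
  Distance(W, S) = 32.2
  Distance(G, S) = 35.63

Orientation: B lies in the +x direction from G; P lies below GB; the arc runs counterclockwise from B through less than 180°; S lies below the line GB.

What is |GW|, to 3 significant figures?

23.6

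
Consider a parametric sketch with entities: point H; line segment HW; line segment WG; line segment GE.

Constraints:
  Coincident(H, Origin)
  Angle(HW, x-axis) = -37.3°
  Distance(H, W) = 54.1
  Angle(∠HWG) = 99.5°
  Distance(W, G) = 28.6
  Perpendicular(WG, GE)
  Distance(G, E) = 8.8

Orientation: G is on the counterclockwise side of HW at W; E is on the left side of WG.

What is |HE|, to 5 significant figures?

58.257

H is at the origin; HW runs at -37.3° with length 54.1, so W = 54.1·(cos -37.3°, sin -37.3°) = (43.035, -32.784). ∠HWG = 99.5°, so WG runs at -37.3° + (180° − 99.5°) = 43.200° from the x-axis; with |WG| = 28.6, G = W + 28.6·(cos 43.200°, sin 43.200°) = (63.884, -13.206). The perpendicularity gives GE at right angles to WG; with |GE| = 8.8 on the left of WG, E = G + 8.8·(-0.68455, 0.72897) = (57.860, -6.7910). Then |HE| = |E − H| = 58.257.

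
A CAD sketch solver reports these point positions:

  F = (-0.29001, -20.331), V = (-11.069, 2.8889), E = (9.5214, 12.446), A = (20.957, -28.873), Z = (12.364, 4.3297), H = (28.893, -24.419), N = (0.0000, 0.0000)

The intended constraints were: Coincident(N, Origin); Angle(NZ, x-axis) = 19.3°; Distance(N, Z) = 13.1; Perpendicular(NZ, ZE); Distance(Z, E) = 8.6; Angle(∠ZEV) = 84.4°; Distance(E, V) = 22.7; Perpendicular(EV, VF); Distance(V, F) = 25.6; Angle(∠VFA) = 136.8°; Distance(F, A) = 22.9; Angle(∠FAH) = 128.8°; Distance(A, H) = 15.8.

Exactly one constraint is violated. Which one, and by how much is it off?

Distance(A, H) = 15.8 — off by 6.70.

N = (0.00, 0.00) ✓; NZ at 19.30° ✓; |NZ| = 13.10 ✓; ∠(NZ, ZE) = 90.00° ✓; |ZE| = 8.600 ✓; ∠ZEV = 84.40° ✓; |EV| = 22.70 ✓; ∠(EV, VF) = 90.00° ✓; |VF| = 25.60 ✓; ∠VFA = 136.8° ✓; |FA| = 22.90 ✓; ∠FAH = 128.8° ✓; |AH| = 9.100 ✗.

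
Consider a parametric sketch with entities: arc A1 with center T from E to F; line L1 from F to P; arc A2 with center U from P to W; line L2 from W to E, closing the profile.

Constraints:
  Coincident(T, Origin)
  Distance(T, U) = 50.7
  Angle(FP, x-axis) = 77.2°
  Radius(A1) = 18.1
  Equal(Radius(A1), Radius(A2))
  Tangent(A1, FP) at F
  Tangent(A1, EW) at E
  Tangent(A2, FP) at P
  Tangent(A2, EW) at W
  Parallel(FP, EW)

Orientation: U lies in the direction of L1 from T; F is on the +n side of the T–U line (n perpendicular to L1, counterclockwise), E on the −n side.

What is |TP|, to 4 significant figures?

53.83

Tangency of A1 to both parallel lines with radius 18.1 puts F and E at T ± 18.1·n: F = (-17.65, 4.010), E = (17.65, -4.010). Equal radii place P and W the same way about U: P = U + 18.1·n = (-6.418, 53.45), W = U − 18.1·n = (28.88, 45.43). Then |TP| = |P − T| = 53.83.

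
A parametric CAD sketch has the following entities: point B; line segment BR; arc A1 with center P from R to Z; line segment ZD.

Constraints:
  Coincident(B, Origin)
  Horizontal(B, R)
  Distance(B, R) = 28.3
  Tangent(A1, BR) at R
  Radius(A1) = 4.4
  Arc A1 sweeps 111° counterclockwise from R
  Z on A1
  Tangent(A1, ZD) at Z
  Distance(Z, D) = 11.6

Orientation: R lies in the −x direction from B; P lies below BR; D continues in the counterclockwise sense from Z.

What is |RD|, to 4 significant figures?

16.81

On A1, R sits at bearing 90° from P; a 111° counterclockwise sweep puts Z at bearing 201°, so Z = P + 4.4·(cos 201°, sin 201°) = (-32.41, -5.977). A1 meets ZD tangentially, so PZ is at right angles to ZD, so ZD runs along (−sin 201°, cos 201°); with |ZD| = 11.6, D = (-28.25, -16.81). Then |RD| = |D − R| = 16.81.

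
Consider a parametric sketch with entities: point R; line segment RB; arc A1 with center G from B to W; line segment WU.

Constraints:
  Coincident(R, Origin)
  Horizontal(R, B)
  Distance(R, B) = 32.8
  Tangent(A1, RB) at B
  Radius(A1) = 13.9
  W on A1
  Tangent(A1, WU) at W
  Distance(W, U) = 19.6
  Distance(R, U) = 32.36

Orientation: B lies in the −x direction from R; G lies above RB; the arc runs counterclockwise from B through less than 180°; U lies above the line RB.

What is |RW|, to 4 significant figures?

21.92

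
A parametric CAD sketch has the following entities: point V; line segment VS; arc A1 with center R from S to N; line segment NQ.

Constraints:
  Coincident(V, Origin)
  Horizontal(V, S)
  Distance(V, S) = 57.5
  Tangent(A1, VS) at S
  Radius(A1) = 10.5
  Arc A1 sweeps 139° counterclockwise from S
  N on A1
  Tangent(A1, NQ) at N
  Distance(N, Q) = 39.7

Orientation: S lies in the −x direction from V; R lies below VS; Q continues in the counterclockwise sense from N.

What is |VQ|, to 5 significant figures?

56.239

V is at the origin; V and S share the same y with |VS| = 57.5 and S on the −x side, so S = (-57.500, 0.0000). Tangency of A1 to VS means the radius RS is perpendicular to VS, so R = S + (0, -10.5) = (-57.500, -10.500). On A1, S sits at bearing 90° from R; a 139° counterclockwise sweep puts N at bearing 229°, so N = R + 10.5·(cos 229°, sin 229°) = (-64.389, -18.424). A1 meets NQ tangentially, so RN is at right angles to NQ, so NQ runs along (−sin 229°, cos 229°); with |NQ| = 39.7, Q = (-34.427, -44.470). Then |VQ| = |Q − V| = 56.239.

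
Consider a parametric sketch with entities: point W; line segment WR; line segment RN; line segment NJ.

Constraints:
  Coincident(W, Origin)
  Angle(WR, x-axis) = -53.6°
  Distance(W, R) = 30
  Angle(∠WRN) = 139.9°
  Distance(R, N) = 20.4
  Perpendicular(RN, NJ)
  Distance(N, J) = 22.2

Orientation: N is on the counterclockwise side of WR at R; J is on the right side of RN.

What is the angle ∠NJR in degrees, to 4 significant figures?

42.58°

∠WRN = 139.9°, so RN runs at -53.6° + (180° − 139.9°) = -13.50° from the x-axis; with |RN| = 20.4, N = R + 20.4·(cos -13.50°, sin -13.50°) = (37.64, -28.91). The perpendicularity gives NJ at right angles to RN; with |NJ| = 22.2 on the right of RN, J = N + 22.2·(-0.2334, -0.9724) = (32.46, -50.50). Then cos ∠NJR = JN·JR / (|JN||JR|), giving 42.58°.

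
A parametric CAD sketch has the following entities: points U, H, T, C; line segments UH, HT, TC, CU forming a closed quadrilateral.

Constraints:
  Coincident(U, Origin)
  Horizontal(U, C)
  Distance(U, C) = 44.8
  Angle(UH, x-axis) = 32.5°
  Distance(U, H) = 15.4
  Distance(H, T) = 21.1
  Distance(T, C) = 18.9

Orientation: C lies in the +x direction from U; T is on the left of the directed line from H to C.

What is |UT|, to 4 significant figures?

36.22

U is at the origin; U and C share the same y with |UC| = 44.8 and C in +x, so C = (44.8, 0). UH runs at 32.5° with |UH| = 15.4, so H = (12.99, 8.274). T is determined by |HT| = 21.1 and |TC| = 18.9 together: it lies at the intersection of circle(H, 21.1) and circle(C, 18.9). With |HC| = 32.87, the foot of the radical line on HC is 17.77 from H and the perpendicular offset is √(21.1² − 17.77²) = 11.37. Taking the left-of-HC solution: T = (33.05, 14.81).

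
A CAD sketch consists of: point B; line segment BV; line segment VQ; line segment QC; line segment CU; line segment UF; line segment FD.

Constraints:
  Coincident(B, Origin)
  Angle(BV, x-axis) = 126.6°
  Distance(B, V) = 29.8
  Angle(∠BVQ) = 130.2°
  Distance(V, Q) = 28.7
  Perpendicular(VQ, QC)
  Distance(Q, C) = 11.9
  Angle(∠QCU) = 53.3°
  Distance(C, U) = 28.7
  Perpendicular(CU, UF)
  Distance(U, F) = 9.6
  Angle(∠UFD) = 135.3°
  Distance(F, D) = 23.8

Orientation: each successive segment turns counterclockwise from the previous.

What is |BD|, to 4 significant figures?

66.93

The perpendicularity gives UF at right angles to CU, so UF runs at 123.1°; with |UF| = 9.6, F = (-28.36, 37.56). ∠UFD = 135.3° gives FD at 167.8° from the x-axis; with |FD| = 23.8, D = (-51.62, 42.59). Then |BD| = |D − B| = 66.93.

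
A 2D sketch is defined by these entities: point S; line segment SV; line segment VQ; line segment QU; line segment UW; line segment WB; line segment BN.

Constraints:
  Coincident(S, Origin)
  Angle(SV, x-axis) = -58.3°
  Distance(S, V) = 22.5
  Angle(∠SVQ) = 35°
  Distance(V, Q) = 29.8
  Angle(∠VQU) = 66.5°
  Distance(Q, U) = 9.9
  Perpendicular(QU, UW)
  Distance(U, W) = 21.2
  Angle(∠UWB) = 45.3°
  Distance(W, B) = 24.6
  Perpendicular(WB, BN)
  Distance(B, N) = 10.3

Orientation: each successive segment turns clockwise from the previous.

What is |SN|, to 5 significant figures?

18.841

S is at the origin; SV runs at -58.3° with length 22.5, so V = (11.823, -19.143). ∠SVQ = 35.0° gives VQ at 156.70° from the x-axis; with |VQ| = 29.8, Q = (-15.547, -7.3560). ∠VQU = 66.5° gives QU at 43.200° from the x-axis; with |QU| = 9.9, U = (-8.3298, -0.57898). The perpendicularity gives UW at right angles to QU, so UW runs at -46.800°; with |UW| = 21.2, W = (6.1826, -16.033). ∠UWB = 45.3° gives WB at 178.50° from the x-axis; with |WB| = 24.6, B = (-18.409, -15.389). WB is perpendicular to BN, so BN runs at 88.500°; with |BN| = 10.3, N = (-18.139, -5.0927). Then |SN| = |N − S| = 18.841.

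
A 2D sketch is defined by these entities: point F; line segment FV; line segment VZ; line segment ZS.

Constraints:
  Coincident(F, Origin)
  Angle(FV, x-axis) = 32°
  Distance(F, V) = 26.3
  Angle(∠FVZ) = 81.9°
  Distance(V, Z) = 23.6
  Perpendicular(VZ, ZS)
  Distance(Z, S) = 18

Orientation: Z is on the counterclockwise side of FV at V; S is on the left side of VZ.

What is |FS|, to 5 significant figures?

21.457

F is at the origin; FV runs at 32.0° with length 26.3, so V = 26.3·(cos 32.0°, sin 32.0°) = (22.304, 13.937). ∠FVZ = 81.9°, so VZ runs at 32.0° + (180° − 81.9°) = 130.10° from the x-axis; with |VZ| = 23.6, Z = V + 23.6·(cos 130.10°, sin 130.10°) = (7.1023, 31.989). VZ is perpendicular to ZS; with |ZS| = 18.0 on the left of VZ, S = Z + 18.0·(-0.76492, -0.64412) = (-6.6662, 20.395). Then |FS| = |S − F| = 21.457.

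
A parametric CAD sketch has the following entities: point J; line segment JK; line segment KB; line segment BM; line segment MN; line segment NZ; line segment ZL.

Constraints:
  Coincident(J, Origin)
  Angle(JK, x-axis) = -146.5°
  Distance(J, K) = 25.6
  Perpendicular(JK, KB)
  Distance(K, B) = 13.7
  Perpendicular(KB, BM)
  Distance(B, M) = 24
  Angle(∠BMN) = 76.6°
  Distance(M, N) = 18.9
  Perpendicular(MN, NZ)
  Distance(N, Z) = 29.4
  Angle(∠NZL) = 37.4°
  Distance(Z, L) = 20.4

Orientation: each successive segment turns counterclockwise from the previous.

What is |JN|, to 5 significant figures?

7.5970

KB ⟂ BM, so BM runs at 33.500°; with |BM| = 24.0, M = (6.2273, -12.307). ∠BMN = 76.6° gives MN at 136.90° from the x-axis; with |MN| = 18.9, N = (-7.5727, 0.60654). Then |JN| = |N − J| = 7.5970.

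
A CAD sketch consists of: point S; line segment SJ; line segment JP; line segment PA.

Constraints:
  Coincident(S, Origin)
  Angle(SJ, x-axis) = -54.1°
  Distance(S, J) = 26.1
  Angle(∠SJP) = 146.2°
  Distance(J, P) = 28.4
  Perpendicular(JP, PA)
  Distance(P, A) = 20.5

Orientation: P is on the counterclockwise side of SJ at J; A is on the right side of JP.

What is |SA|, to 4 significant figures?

61.12

S is at the origin; SJ runs at -54.1° with length 26.1, so J = 26.1·(cos -54.1°, sin -54.1°) = (15.30, -21.14). ∠SJP = 146.2°, so JP runs at -54.1° + (180° − 146.2°) = -20.30° from the x-axis; with |JP| = 28.4, P = J + 28.4·(cos -20.30°, sin -20.30°) = (41.94, -31.00). The perpendicularity gives PA at right angles to JP; with |PA| = 20.5 on the right of JP, A = P + 20.5·(-0.3469, -0.9379) = (34.83, -50.22). Then |SA| = |A − S| = 61.12.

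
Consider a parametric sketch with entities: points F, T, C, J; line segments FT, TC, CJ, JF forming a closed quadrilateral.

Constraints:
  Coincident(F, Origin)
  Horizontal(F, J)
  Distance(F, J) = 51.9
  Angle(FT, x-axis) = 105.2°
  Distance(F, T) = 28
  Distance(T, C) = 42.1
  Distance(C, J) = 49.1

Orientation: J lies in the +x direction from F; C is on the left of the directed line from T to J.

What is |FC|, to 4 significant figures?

54.17

F is at the origin; F and J share the same y with |FJ| = 51.9 and J in +x, so J = (51.9, 0). FT runs at 105.2° with |FT| = 28.0, so T = (-7.341, 27.02). C is determined by |TC| = 42.1 and |CJ| = 49.1 together: it lies at the intersection of circle(T, 42.1) and circle(J, 49.1). With |TJ| = 65.11, the foot of the radical line on TJ is 27.65 from T and the perpendicular offset is √(42.1² − 27.65²) = 31.74. Taking the left-of-TJ solution: C = (30.99, 44.43).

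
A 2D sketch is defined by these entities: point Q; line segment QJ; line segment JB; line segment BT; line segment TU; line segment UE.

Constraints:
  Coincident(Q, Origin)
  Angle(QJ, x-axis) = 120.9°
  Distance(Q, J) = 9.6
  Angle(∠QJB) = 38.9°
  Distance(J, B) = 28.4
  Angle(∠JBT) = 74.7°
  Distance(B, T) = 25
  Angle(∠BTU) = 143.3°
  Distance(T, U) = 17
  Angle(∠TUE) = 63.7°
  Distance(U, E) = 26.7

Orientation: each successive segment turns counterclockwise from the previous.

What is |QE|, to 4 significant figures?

5.084

Q is at the origin; QJ runs at 120.9° with length 9.6, so J = (-4.930, 8.237). ∠QJB = 38.9° gives JB at -98.00° from the x-axis; with |JB| = 28.4, B = (-8.883, -19.89). ∠JBT = 74.7° gives BT at 7.300° from the x-axis; with |BT| = 25.0, T = (15.91, -16.71). ∠BTU = 143.3° gives TU at 44.00° from the x-axis; with |TU| = 17.0, U = (28.14, -4.900). ∠TUE = 63.7° gives UE at 160.3° from the x-axis; with |UE| = 26.7, E = (3.006, 4.100). Then |QE| = |E − Q| = 5.084.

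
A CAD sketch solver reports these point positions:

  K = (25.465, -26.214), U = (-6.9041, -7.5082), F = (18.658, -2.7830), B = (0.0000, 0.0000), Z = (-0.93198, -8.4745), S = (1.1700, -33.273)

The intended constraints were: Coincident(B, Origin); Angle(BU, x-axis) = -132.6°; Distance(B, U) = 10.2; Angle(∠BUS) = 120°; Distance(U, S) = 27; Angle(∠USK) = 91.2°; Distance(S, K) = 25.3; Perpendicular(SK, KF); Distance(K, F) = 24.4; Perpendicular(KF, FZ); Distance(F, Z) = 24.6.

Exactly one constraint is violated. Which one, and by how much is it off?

Distance(F, Z) = 24.6 — off by 4.20.

B = (0.00, 0.00) ✓; BU at -132.6° ✓; |BU| = 10.20 ✓; ∠BUS = 120.0° ✓; |US| = 27.00 ✓; ∠USK = 91.20° ✓; |SK| = 25.30 ✓; ∠(SK, KF) = 90.00° ✓; |KF| = 24.40 ✓; ∠(KF, FZ) = 90.00° ✓; |FZ| = 20.40 ✗.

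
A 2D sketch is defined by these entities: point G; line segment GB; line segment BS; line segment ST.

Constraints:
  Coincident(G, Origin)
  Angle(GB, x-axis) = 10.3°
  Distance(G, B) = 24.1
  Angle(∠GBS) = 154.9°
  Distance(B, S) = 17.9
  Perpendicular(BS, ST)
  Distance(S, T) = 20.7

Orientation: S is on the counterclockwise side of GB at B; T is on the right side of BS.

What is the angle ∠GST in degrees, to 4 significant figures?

104.4°

G is at the origin; GB runs at 10.3° with length 24.1, so B = 24.1·(cos 10.3°, sin 10.3°) = (23.71, 4.309). ∠GBS = 154.9°, so BS runs at 10.3° + (180° − 154.9°) = 35.40° from the x-axis; with |BS| = 17.9, S = B + 17.9·(cos 35.40°, sin 35.40°) = (38.30, 14.68). BS is perpendicular to ST; with |ST| = 20.7 on the right of BS, T = S + 20.7·(0.5793, -0.8151) = (50.29, -2.195). Then cos ∠GST = SG·ST / (|SG||ST|), giving 104.4°.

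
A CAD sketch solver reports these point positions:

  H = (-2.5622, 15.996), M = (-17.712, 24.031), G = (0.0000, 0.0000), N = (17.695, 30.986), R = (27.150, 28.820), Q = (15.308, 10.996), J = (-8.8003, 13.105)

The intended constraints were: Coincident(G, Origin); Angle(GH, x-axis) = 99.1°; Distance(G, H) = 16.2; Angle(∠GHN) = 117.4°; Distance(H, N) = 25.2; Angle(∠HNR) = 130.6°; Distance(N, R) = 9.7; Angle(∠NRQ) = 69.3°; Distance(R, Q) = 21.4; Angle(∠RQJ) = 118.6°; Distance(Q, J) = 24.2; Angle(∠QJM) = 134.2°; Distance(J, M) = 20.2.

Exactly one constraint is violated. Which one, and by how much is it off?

Distance(J, M) = 20.2 — off by 6.10.

G = (0.00, 0.00) ✓; GH at 99.10° ✓; |GH| = 16.20 ✓; ∠GHN = 117.4° ✓; |HN| = 25.20 ✓; ∠HNR = 130.6° ✓; |NR| = 9.700 ✓; ∠NRQ = 69.30° ✓; |RQ| = 21.40 ✓; ∠RQJ = 118.6° ✓; |QJ| = 24.20 ✓; ∠QJM = 134.2° ✓; |JM| = 14.10 ✗.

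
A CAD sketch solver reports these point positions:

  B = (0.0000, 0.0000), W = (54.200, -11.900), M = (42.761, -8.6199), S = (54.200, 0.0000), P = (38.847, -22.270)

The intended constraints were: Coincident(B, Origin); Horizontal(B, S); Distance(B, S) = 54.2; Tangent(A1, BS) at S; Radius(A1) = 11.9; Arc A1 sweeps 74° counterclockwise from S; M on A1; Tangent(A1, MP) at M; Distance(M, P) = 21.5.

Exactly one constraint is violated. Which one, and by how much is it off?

Distance(M, P) = 21.5 — off by 7.30.

B = (0.00, 0.00) ✓; B.y = 0.00, S.y = 0.00 ✓; |BS| = 54.20 ✓; ∠(WS, SB) = 90.00° ✓; |WS| = 11.90 ✓; bearing(W→M) − bearing(W→S) = 74.00° ✓; |WM| = 11.90 ✓; ∠(WM, MP) = 90.00° ✓; |MP| = 14.20 ✗.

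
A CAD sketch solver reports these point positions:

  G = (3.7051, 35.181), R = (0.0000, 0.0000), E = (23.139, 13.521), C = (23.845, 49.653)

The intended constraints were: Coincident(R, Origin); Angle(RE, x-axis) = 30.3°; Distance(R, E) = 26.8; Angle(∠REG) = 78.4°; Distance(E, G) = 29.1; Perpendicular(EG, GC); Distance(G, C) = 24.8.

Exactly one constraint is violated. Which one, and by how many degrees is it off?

Perpendicular(EG, GC) — off by 6.20°.

R = (0.00, 0.00) ✓; RE at 30.30° ✓; |RE| = 26.80 ✓; ∠REG = 78.40° ✓; |EG| = 29.10 ✓; ∠(EG, GC) = 96.20° ✗; |GC| = 24.80 ✓.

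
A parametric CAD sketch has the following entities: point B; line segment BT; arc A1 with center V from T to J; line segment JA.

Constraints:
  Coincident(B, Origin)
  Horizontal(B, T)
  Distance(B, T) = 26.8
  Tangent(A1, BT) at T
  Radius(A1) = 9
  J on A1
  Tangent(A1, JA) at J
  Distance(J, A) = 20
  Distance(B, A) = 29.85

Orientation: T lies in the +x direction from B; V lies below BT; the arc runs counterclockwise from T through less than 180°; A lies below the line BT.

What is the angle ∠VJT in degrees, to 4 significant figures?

51.31°

Checks: ∠(VT, TB) = 90.00° ✓; |VT| = 9.000 ✓; |VJ| = 9.000 ✓; ∠(VJ, JA) = 90.00° ✓; |JA| = 20.00 ✓; |BA| = 29.85 ✓.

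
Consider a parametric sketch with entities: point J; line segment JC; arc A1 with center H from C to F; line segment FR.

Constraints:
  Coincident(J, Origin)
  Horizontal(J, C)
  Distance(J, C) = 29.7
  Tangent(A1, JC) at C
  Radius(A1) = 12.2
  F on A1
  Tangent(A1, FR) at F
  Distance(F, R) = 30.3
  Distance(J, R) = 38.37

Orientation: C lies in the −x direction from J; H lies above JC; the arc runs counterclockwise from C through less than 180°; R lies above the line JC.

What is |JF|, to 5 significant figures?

19.971

J is at the origin; JC is horizontal with |JC| = 29.7 and C on the −x side, so C = (-29.700, 0.0000). Tangency of A1 to JC means the radius HC is perpendicular to JC, so H = C + (0, 12.2) = (-29.700, 12.200). Since HF ⟂ FR (tangency), |HR| = √(12.2² + 30.3²) = 32.664 regardless of where F sits on A1. So R lies on both circle(J, 38.37) and circle(H, 32.664); the above-JC intersection is R = (-8.8422, 37.337). F is the foot of the tangent from R: F = (-18.081, 8.4801).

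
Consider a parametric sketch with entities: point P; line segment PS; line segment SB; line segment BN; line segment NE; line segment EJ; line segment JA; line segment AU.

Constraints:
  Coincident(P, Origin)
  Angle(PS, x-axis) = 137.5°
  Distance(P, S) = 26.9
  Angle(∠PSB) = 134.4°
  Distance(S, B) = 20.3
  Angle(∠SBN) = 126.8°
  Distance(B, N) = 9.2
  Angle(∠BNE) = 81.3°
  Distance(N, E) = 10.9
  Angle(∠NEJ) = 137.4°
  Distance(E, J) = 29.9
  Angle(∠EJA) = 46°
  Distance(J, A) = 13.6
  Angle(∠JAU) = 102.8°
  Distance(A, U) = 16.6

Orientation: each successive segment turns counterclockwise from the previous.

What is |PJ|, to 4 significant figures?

15.45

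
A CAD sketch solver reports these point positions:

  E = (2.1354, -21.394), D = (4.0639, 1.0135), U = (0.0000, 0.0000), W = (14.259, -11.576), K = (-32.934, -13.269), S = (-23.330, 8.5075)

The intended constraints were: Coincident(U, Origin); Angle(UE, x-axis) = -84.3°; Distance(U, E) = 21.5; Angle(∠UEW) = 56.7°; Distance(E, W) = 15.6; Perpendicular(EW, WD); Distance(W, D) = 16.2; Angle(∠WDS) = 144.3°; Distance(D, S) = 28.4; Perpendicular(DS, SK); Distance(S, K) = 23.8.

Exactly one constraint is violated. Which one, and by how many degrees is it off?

Perpendicular(DS, SK) — off by 8.50°.

U = (0.00, 0.00) ✓; UE at -84.30° ✓; |UE| = 21.50 ✓; ∠UEW = 56.70° ✓; |EW| = 15.60 ✓; ∠(EW, WD) = 90.00° ✓; |WD| = 16.20 ✓; ∠WDS = 144.3° ✓; |DS| = 28.40 ✓; ∠(DS, SK) = 81.50° ✗; |SK| = 23.80 ✓.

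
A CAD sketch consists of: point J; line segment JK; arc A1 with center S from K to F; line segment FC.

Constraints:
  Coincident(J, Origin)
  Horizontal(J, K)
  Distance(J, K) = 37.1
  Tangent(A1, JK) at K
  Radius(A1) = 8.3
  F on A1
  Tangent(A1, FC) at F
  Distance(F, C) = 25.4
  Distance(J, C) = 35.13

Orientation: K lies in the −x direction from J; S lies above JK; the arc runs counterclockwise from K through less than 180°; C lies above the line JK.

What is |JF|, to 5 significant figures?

29.847

Checks: J = (0.00, 0.00) ✓; |SF| = 8.300 ✓; ∠(SF, FC) = 90.00° ✓; |FC| = 25.40 ✓; |JC| = 35.13 ✓.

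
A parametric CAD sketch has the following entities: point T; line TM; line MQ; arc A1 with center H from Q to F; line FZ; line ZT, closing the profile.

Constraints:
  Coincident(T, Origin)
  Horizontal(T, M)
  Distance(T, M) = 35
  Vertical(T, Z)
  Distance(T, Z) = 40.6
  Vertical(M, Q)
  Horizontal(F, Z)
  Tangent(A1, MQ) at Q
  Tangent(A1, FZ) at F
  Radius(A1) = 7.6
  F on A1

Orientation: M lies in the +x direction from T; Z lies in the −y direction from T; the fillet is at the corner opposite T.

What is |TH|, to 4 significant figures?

42.89

T is at the origin; T and M share the same y with |TM| = 35.0 and M on the +x side, so M = (35.00, 0.000). T and Z share the same x with |TZ| = 40.6 and Z on the −y side, so Z = (0.000, -40.60). The virtual corner opposite T is at (35.00, -40.60). The tangent condition forces HQ to be normal to MQ and the tangent condition forces HF to be normal to FZ, with radius 7.6, so the center H sits 7.6 in from both sides at H = (27.40, -33.00). Then |TH| = |H − T| = 42.89.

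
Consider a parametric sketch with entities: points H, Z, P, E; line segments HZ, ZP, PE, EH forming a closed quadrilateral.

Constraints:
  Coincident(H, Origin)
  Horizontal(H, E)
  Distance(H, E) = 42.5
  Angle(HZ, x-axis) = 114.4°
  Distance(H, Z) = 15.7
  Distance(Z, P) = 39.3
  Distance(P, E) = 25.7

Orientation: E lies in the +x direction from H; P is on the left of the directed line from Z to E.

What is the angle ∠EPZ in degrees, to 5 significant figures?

101.39°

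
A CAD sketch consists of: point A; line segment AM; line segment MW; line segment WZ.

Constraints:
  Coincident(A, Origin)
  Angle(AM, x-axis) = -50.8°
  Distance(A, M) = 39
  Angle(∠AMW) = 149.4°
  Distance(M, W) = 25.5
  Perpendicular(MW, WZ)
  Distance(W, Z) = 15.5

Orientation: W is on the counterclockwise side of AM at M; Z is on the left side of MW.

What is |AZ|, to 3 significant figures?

59.2

∠AMW = 149.4°, so MW runs at -50.8° + (180° − 149.4°) = -20.2° from the x-axis; with |MW| = 25.5, W = M + 25.5·(cos -20.2°, sin -20.2°) = (48.6, -39.0). MW is perpendicular to WZ; with |WZ| = 15.5 on the left of MW, Z = W + 15.5·(0.345, 0.938) = (53.9, -24.5). Then |AZ| = |Z − A| = 59.2.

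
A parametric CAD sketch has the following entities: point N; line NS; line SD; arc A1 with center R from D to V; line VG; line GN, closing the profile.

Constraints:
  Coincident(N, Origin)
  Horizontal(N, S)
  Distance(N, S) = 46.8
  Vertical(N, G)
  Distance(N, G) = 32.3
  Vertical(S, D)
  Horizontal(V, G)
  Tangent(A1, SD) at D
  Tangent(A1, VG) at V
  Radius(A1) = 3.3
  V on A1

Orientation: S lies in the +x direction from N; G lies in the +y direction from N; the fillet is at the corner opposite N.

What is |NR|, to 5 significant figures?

52.280

N is at the origin; N and S share the same y with |NS| = 46.8 and S on the +x side, so S = (46.800, 0.0000). N and G share the same x with |NG| = 32.3 and G on the +y side, so G = (0.0000, 32.300). The virtual corner opposite N is at (46.800, 32.300). The tangent condition forces RD to be normal to SD and A1 meets VG tangentially, so RV is at right angles to VG, with radius 3.3, so the center R sits 3.3 in from both sides at R = (43.500, 29.000). Then |NR| = |R − N| = 52.280.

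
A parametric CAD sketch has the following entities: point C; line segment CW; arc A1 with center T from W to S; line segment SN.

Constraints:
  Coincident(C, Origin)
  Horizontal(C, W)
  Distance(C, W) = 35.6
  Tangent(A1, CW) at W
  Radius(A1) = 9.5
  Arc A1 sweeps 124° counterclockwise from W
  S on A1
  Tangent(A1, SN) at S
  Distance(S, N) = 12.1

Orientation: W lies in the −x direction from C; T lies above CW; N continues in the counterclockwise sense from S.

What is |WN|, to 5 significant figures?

24.868

C is at the origin; C and W share the same y with |CW| = 35.6 and W on the −x side, so W = (-35.600, 0.0000). A1 meets CW tangentially, so TW is at right angles to CW, so T = W + (0, 9.5) = (-35.600, 9.5000). On A1, W sits at bearing -90° from T; a 124° counterclockwise sweep puts S at bearing 34°, so S = T + 9.5·(cos 34°, sin 34°) = (-27.724, 14.812). Tangency of A1 to SN means the radius TS is perpendicular to SN, so SN runs along (−sin 34°, cos 34°); with |SN| = 12.1, N = (-34.490, 24.844). Then |WN| = |N − W| = 24.868.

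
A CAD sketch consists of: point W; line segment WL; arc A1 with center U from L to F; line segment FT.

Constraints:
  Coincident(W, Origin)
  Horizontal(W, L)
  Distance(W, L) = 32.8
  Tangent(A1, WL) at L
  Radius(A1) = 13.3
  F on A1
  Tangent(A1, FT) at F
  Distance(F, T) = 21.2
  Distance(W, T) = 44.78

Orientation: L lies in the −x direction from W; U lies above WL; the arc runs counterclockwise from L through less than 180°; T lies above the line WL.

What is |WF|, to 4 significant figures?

25.88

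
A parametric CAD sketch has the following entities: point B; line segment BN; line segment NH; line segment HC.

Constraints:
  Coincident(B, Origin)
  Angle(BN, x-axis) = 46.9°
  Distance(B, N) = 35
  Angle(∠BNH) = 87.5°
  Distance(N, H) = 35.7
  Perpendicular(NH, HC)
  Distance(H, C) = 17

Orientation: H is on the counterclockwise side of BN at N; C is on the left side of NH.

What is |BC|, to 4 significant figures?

38.61

B is at the origin; BN runs at 46.9° with length 35.0, so N = 35.0·(cos 46.9°, sin 46.9°) = (23.91, 25.56). ∠BNH = 87.5°, so NH runs at 46.9° + (180° − 87.5°) = 139.4° from the x-axis; with |NH| = 35.7, H = N + 35.7·(cos 139.4°, sin 139.4°) = (-3.191, 48.79). The perpendicularity gives HC at right angles to NH; with |HC| = 17.0 on the left of NH, C = H + 17.0·(-0.6508, -0.7593) = (-14.25, 35.88). Then |BC| = |C − B| = 38.61.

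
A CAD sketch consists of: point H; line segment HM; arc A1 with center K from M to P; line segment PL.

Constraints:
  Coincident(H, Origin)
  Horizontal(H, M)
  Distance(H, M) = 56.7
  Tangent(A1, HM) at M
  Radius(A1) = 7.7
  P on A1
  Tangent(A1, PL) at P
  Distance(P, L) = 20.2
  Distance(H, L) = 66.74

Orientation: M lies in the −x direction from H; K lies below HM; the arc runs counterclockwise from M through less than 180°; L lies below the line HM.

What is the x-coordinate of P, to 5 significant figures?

-64.236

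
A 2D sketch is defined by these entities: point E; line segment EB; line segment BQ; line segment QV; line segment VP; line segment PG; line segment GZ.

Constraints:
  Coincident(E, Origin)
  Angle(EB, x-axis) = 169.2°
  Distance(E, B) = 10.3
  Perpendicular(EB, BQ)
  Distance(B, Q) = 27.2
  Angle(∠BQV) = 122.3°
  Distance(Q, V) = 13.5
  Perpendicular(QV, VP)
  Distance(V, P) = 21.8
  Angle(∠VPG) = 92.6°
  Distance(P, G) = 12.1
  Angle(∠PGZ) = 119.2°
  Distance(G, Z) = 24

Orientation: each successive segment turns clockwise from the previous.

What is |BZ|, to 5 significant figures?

21.297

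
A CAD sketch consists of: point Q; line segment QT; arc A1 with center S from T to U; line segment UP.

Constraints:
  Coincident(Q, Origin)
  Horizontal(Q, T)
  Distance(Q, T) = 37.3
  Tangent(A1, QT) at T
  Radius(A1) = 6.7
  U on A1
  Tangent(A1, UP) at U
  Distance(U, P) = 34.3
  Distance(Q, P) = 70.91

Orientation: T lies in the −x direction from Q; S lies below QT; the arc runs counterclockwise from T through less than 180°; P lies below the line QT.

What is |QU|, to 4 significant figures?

42.31

Checks: |SU| = 6.700 ✓; ∠(SU, UP) = 90.00° ✓; |UP| = 34.30 ✓; |QP| = 70.91 ✓.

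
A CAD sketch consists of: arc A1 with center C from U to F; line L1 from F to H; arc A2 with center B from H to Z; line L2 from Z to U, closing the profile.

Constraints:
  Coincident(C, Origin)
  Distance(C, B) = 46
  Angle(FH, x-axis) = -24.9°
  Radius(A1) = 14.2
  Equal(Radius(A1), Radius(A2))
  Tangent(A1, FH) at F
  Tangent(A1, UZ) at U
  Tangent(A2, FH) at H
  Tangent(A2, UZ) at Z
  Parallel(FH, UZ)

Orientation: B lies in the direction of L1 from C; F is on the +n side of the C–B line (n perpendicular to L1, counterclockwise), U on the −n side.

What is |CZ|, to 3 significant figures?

48.1

The slot axis is L1's direction at -24.9°, so u = (cos -24.9°, sin -24.9°) = (0.907, -0.421) and n = (−sin -24.9°, cos -24.9°) = (0.421, 0.907). C is at the origin and B lies 46.0 along u from C, so B = 46.0·u = (41.7, -19.4). Tangency of A1 to both parallel lines with radius 14.2 puts F and U at C ± 14.2·n: F = (5.98, 12.9), U = (-5.98, -12.9). Equal radii place H and Z the same way about B: H = B + 14.2·n = (47.7, -6.49), Z = B − 14.2·n = (35.7, -32.2). Then |CZ| = |Z − C| = 48.1.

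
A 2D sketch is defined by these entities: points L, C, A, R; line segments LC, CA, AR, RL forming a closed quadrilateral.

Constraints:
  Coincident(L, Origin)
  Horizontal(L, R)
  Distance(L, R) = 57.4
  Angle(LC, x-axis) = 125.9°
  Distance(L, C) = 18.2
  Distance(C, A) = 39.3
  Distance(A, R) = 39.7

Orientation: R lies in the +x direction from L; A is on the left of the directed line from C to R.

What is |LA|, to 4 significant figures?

37.30

Checks: LC at 125.9° ✓; |CA| = 39.30 ✓; |AR| = 39.70 ✓.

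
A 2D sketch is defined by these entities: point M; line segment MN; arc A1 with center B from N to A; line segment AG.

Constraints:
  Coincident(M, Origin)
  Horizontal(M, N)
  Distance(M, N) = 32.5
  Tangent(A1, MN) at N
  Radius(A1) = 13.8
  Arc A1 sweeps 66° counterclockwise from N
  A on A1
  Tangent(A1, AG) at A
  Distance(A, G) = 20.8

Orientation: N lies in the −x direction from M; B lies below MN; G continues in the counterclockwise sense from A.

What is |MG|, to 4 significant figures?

60.07

M is at the origin; M and N share the same y with |MN| = 32.5 and N on the −x side, so N = (-32.50, 0.000). A1 meets MN tangentially, so BN is at right angles to MN, so B = N + (0, -13.8) = (-32.50, -13.80). On A1, N sits at bearing 90° from B; a 66° counterclockwise sweep puts A at bearing 156°, so A = B + 13.8·(cos 156°, sin 156°) = (-45.11, -8.187). Since A1 is tangent to AG there, BA ⟂ AG, so AG runs along (−sin 156°, cos 156°); with |AG| = 20.8, G = (-53.57, -27.19). Then |MG| = |G − M| = 60.07.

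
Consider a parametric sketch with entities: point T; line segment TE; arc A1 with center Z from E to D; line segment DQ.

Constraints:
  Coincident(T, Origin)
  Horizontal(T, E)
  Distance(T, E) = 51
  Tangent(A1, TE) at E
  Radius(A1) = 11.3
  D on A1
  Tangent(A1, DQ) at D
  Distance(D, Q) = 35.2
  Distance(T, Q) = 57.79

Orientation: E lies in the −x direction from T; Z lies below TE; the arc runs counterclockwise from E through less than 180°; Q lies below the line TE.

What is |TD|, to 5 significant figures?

62.355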